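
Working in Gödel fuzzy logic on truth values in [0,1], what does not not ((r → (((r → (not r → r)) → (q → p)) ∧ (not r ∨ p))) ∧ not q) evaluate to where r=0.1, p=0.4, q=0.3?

not r: Gödel ¬ of 0.1 = 0 (operand ≠ 0)
(not r → r): 0 ≤ 0.1, so result = 1
(r → (not r → r)): 0.1 ≤ 1, so result = 1
(q → p): 0.3 ≤ 0.4, so result = 1
((r → (not r → r)) → (q → p)): 1 ≤ 1, so result = 1
not r: Gödel ¬ of 0.1 = 0 (operand ≠ 0)
(not r ∨ p) = max(0, 0.4) = 0.4
(((r → (not r → r)) → (q → p)) ∧ (not r ∨ p)) = min(1, 0.4) = 0.4
(r → (((r → (not r → r)) → (q → p)) ∧ (not r ∨ p))): 0.1 ≤ 0.4, so result = 1
not q: Gödel ¬ of 0.3 = 0 (operand ≠ 0)
((r → (((r → (not r → r)) → (q → p)) ∧ (not r ∨ p))) ∧ not q) = min(1, 0) = 0
not ((r → (((r → (not r → r)) → (q → p)) ∧ (not r ∨ p))) ∧ not q): Gödel ¬ of 0 = 1 (operand is 0)
not not ((r → (((r → (not r → r)) → (q → p)) ∧ (not r ∨ p))) ∧ not q): Gödel ¬ of 1 = 0 (operand ≠ 0)

0.00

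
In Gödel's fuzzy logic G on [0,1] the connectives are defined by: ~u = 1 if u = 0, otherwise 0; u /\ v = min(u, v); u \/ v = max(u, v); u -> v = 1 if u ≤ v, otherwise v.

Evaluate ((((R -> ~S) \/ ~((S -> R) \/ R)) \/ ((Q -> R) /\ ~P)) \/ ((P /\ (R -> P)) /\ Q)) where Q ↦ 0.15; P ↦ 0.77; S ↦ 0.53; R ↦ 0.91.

~S: Gödel ¬ of 0.53 = 0 (operand ≠ 0)
(R -> ~S): 0.91 > 0, so result = 0
(S -> R): 0.53 ≤ 0.91, so result = 1
((S -> R) \/ R) = max(1, 0.91) = 1
~((S -> R) \/ R): Gödel ¬ of 1 = 0 (operand ≠ 0)
((R -> ~S) \/ ~((S -> R) \/ R)) = max(0, 0) = 0
(Q -> R): 0.15 ≤ 0.91, so result = 1
~P: Gödel ¬ of 0.77 = 0 (operand ≠ 0)
((Q -> R) /\ ~P) = min(1, 0) = 0
(((R -> ~S) \/ ~((S -> R) \/ R)) \/ ((Q -> R) /\ ~P)) = max(0, 0) = 0
(R -> P): 0.91 > 0.77, so result = 0.77
(P /\ (R -> P)) = min(0.77, 0.77) = 0.77
((P /\ (R -> P)) /\ Q) = min(0.77, 0.15) = 0.15
((((R -> ~S) \/ ~((S -> R) \/ R)) \/ ((Q -> R) /\ ~P)) \/ ((P /\ (R -> P)) /\ Q)) = max(0, 0.15) = 0.15

0.15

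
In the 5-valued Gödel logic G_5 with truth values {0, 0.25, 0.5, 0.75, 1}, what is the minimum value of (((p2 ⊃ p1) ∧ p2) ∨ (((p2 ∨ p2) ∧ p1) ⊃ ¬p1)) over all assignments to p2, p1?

The minimum is attained at p2 = 0.25, p1 = 0.25:
  (p2 ⊃ p1): 0.25 ≤ 0.25, so result = 1
  ((p2 ⊃ p1) ∧ p2) = min(1, 0.25) = 0.25
  (p2 ∨ p2) = max(0.25, 0.25) = 0.25
  ((p2 ∨ p2) ∧ p1) = min(0.25, 0.25) = 0.25
  ¬p1: Gödel ¬ of 0.25 = 0 (operand ≠ 0)
  (((p2 ∨ p2) ∧ p1) ⊃ ¬p1): 0.25 > 0, so result = 0
  (((p2 ⊃ p1) ∧ p2) ∨ (((p2 ∨ p2) ∧ p1) ⊃ ¬p1)) = max(0.25, 0) = 0.25
Checking all 25 assignments confirms none give a value below 0.25.

0.25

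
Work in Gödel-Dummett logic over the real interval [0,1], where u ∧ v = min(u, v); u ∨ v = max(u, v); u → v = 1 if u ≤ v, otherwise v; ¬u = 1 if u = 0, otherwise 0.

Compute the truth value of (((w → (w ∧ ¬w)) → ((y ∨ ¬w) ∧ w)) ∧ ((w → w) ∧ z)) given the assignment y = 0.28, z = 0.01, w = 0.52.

0.01

¬w: Gödel ¬ of 0.52 = 0 (operand ≠ 0)
(w ∧ ¬w) = min(0.52, 0) = 0
(w → (w ∧ ¬w)): 0.52 > 0, so result = 0
¬w: Gödel ¬ of 0.52 = 0 (operand ≠ 0)
(y ∨ ¬w) = max(0.28, 0) = 0.28
((y ∨ ¬w) ∧ w) = min(0.28, 0.52) = 0.28
((w → (w ∧ ¬w)) → ((y ∨ ¬w) ∧ w)): 0 ≤ 0.28, so result = 1
(w → w): 0.52 ≤ 0.52, so result = 1
((w → w) ∧ z) = min(1, 0.01) = 0.01
(((w → (w ∧ ¬w)) → ((y ∨ ¬w) ∧ w)) ∧ ((w → w) ∧ z)) = min(1, 0.01) = 0.01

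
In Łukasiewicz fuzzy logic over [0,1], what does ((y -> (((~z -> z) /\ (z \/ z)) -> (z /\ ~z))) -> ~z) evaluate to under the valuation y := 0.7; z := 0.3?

~z: Łukasiewicz ¬ gives 1 − 0.3 = 0.7
(~z -> z): min(1, 1 − 0.7 + 0.3) = 0.6
(z \/ z) = max(0.3, 0.3) = 0.3
((~z -> z) /\ (z \/ z)) = min(0.6, 0.3) = 0.3
~z: Łukasiewicz ¬ gives 1 − 0.3 = 0.7
(z /\ ~z) = min(0.3, 0.7) = 0.3
(((~z -> z) /\ (z \/ z)) -> (z /\ ~z)): min(1, 1 − 0.3 + 0.3) = 1
(y -> (((~z -> z) /\ (z \/ z)) -> (z /\ ~z))): min(1, 1 − 0.7 + 1) = 1
~z: Łukasiewicz ¬ gives 1 − 0.3 = 0.7
((y -> (((~z -> z) /\ (z \/ z)) -> (z /\ ~z))) -> ~z): min(1, 1 − 1 + 0.7) = 0.7

0.70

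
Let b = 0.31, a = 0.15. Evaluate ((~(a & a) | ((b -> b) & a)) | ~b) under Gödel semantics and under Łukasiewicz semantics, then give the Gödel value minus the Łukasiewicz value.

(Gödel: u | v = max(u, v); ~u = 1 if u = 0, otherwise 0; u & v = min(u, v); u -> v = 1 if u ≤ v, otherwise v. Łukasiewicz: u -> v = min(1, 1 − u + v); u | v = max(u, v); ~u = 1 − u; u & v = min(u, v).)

-0.70

Gödel evaluation:
  (a & a) = min(0.15, 0.15) = 0.15
  ~(a & a): Gödel ¬ of 0.15 = 0 (operand ≠ 0)
  (b -> b): 0.31 ≤ 0.31, so result = 1
  ((b -> b) & a) = min(1, 0.15) = 0.15
  (~(a & a) | ((b -> b) & a)) = max(0, 0.15) = 0.15
  ~b: Gödel ¬ of 0.31 = 0 (operand ≠ 0)
  ((~(a & a) | ((b -> b) & a)) | ~b) = max(0.15, 0) = 0.15
  Gödel value = 0.15
Łukasiewicz evaluation:
  (a & a) = min(0.15, 0.15) = 0.15
  ~(a & a): Łukasiewicz ¬ gives 1 − 0.15 = 0.85
  (b -> b): min(1, 1 − 0.31 + 0.31) = 1
  ((b -> b) & a) = min(1, 0.15) = 0.15
  (~(a & a) | ((b -> b) & a)) = max(0.85, 0.15) = 0.85
  ~b: Łukasiewicz ¬ gives 1 − 0.31 = 0.69
  ((~(a & a) | ((b -> b) & a)) | ~b) = max(0.85, 0.69) = 0.85
  Łukasiewicz value = 0.85
Difference: 0.15 − 0.85 = -0.70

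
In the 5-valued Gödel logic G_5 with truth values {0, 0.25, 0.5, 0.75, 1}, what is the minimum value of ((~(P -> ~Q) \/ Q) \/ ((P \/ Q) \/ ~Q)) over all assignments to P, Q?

0.25

The minimum is attained at P = 0, Q = 0.25:
  ~Q: Gödel ¬ of 0.25 = 0 (operand ≠ 0)
  (P -> ~Q): 0 ≤ 0, so result = 1
  ~(P -> ~Q): Gödel ¬ of 1 = 0 (operand ≠ 0)
  (~(P -> ~Q) \/ Q) = max(0, 0.25) = 0.25
  (P \/ Q) = max(0, 0.25) = 0.25
  ~Q: Gödel ¬ of 0.25 = 0 (operand ≠ 0)
  ((P \/ Q) \/ ~Q) = max(0.25, 0) = 0.25
  ((~(P -> ~Q) \/ Q) \/ ((P \/ Q) \/ ~Q)) = max(0.25, 0.25) = 0.25
Checking all 25 assignments confirms none give a value below 0.25.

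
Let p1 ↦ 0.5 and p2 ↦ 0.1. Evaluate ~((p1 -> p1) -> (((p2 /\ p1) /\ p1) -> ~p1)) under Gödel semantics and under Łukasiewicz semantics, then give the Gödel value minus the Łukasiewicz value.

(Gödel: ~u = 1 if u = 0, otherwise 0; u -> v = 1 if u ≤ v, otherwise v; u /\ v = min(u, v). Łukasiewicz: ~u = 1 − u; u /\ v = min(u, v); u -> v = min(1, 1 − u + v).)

1.00

Gödel evaluation:
  (p1 -> p1): 0.5 ≤ 0.5, so result = 1
  (p2 /\ p1) = min(0.1, 0.5) = 0.1
  ((p2 /\ p1) /\ p1) = min(0.1, 0.5) = 0.1
  ~p1: Gödel ¬ of 0.5 = 0 (operand ≠ 0)
  (((p2 /\ p1) /\ p1) -> ~p1): 0.1 > 0, so result = 0
  ((p1 -> p1) -> (((p2 /\ p1) /\ p1) -> ~p1)): 1 > 0, so result = 0
  ~((p1 -> p1) -> (((p2 /\ p1) /\ p1) -> ~p1)): Gödel ¬ of 0 = 1 (operand is 0)
  Gödel value = 1
Łukasiewicz evaluation:
  (p1 -> p1): min(1, 1 − 0.5 + 0.5) = 1
  (p2 /\ p1) = min(0.1, 0.5) = 0.1
  ((p2 /\ p1) /\ p1) = min(0.1, 0.5) = 0.1
  ~p1: Łukasiewicz ¬ gives 1 − 0.5 = 0.5
  (((p2 /\ p1) /\ p1) -> ~p1): min(1, 1 − 0.1 + 0.5) = 1
  ((p1 -> p1) -> (((p2 /\ p1) /\ p1) -> ~p1)): min(1, 1 − 1 + 1) = 1
  ~((p1 -> p1) -> (((p2 /\ p1) /\ p1) -> ~p1)): Łukasiewicz ¬ gives 1 − 1 = 0
  Łukasiewicz value = 0
Difference: 1 − 0 = 1.00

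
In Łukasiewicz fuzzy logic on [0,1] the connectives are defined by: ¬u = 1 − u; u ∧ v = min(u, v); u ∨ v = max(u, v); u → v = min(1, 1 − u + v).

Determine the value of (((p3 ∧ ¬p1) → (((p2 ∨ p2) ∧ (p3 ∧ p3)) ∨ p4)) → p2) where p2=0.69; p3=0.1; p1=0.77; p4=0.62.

¬p1: Łukasiewicz ¬ gives 1 − 0.77 = 0.23
(p3 ∧ ¬p1) = min(0.1, 0.23) = 0.1
(p2 ∨ p2) = max(0.69, 0.69) = 0.69
(p3 ∧ p3) = min(0.1, 0.1) = 0.1
((p2 ∨ p2) ∧ (p3 ∧ p3)) = min(0.69, 0.1) = 0.1
(((p2 ∨ p2) ∧ (p3 ∧ p3)) ∨ p4) = max(0.1, 0.62) = 0.62
((p3 ∧ ¬p1) → (((p2 ∨ p2) ∧ (p3 ∧ p3)) ∨ p4)): min(1, 1 − 0.1 + 0.62) = 1
(((p3 ∧ ¬p1) → (((p2 ∨ p2) ∧ (p3 ∧ p3)) ∨ p4)) → p2): min(1, 1 − 1 + 0.69) = 0.69

0.69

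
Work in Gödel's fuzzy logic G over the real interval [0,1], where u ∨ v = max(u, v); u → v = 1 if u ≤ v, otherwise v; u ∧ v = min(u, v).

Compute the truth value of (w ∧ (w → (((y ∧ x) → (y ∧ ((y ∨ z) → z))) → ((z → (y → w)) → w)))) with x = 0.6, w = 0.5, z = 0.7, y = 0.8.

0.50

(y ∧ x) = min(0.8, 0.6) = 0.6
(y ∨ z) = max(0.8, 0.7) = 0.8
((y ∨ z) → z): 0.8 > 0.7, so result = 0.7
(y ∧ ((y ∨ z) → z)) = min(0.8, 0.7) = 0.7
((y ∧ x) → (y ∧ ((y ∨ z) → z))): 0.6 ≤ 0.7, so result = 1
(y → w): 0.8 > 0.5, so result = 0.5
(z → (y → w)): 0.7 > 0.5, so result = 0.5
((z → (y → w)) → w): 0.5 ≤ 0.5, so result = 1
(((y ∧ x) → (y ∧ ((y ∨ z) → z))) → ((z → (y → w)) → w)): 1 ≤ 1, so result = 1
(w → (((y ∧ x) → (y ∧ ((y ∨ z) → z))) → ((z → (y → w)) → w))): 0.5 ≤ 1, so result = 1
(w ∧ (w → (((y ∧ x) → (y ∧ ((y ∨ z) → z))) → ((z → (y → w)) → w)))) = min(0.5, 1) = 0.5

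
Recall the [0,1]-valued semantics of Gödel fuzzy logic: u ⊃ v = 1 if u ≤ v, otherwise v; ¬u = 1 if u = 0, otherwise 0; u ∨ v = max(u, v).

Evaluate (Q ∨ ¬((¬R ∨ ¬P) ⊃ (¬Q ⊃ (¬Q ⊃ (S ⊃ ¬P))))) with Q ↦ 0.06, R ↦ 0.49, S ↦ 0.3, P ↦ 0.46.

0.06

¬R: Gödel ¬ of 0.49 = 0 (operand ≠ 0)
¬P: Gödel ¬ of 0.46 = 0 (operand ≠ 0)
(¬R ∨ ¬P) = max(0, 0) = 0
¬Q: Gödel ¬ of 0.06 = 0 (operand ≠ 0)
¬Q: Gödel ¬ of 0.06 = 0 (operand ≠ 0)
¬P: Gödel ¬ of 0.46 = 0 (operand ≠ 0)
(S ⊃ ¬P): 0.3 > 0, so result = 0
(¬Q ⊃ (S ⊃ ¬P)): 0 ≤ 0, so result = 1
(¬Q ⊃ (¬Q ⊃ (S ⊃ ¬P))): 0 ≤ 1, so result = 1
((¬R ∨ ¬P) ⊃ (¬Q ⊃ (¬Q ⊃ (S ⊃ ¬P)))): 0 ≤ 1, so result = 1
¬((¬R ∨ ¬P) ⊃ (¬Q ⊃ (¬Q ⊃ (S ⊃ ¬P)))): Gödel ¬ of 1 = 0 (operand ≠ 0)
(Q ∨ ¬((¬R ∨ ¬P) ⊃ (¬Q ⊃ (¬Q ⊃ (S ⊃ ¬P))))) = max(0.06, 0) = 0.06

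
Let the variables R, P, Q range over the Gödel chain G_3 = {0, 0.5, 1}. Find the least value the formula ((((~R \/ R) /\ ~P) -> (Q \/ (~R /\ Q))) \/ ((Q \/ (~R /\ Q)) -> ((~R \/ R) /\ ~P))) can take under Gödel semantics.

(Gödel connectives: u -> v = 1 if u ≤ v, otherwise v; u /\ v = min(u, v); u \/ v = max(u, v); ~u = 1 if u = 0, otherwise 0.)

Every assignment gives 1. For instance at R = 0, P = 0, Q = 0:
  ~R: Gödel ¬ of 0 = 1 (operand is 0)
  (~R \/ R) = max(1, 0) = 1
  ~P: Gödel ¬ of 0 = 1 (operand is 0)
  ((~R \/ R) /\ ~P) = min(1, 1) = 1
  ~R: Gödel ¬ of 0 = 1 (operand is 0)
  (~R /\ Q) = min(1, 0) = 0
  (Q \/ (~R /\ Q)) = max(0, 0) = 0
  (((~R \/ R) /\ ~P) -> (Q \/ (~R /\ Q))): 1 > 0, so result = 0
  ~R: Gödel ¬ of 0 = 1 (operand is 0)
  (~R /\ Q) = min(1, 0) = 0
  (Q \/ (~R /\ Q)) = max(0, 0) = 0
  ~R: Gödel ¬ of 0 = 1 (operand is 0)
  (~R \/ R) = max(1, 0) = 1
  ~P: Gödel ¬ of 0 = 1 (operand is 0)
  ((~R \/ R) /\ ~P) = min(1, 1) = 1
  ((Q \/ (~R /\ Q)) -> ((~R \/ R) /\ ~P)): 0 ≤ 1, so result = 1
  ((((~R \/ R) /\ ~P) -> (Q \/ (~R /\ Q))) \/ ((Q \/ (~R /\ Q)) -> ((~R \/ R) /\ ~P))) = max(0, 1) = 1
All 27 assignments give value 1 — the formula is a G_3-tautology.

1.00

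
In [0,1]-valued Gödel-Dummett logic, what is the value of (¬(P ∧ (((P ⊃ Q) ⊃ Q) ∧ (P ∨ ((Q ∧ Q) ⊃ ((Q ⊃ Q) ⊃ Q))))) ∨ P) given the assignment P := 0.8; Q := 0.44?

0.80

(P ⊃ Q): 0.8 > 0.44, so result = 0.44
((P ⊃ Q) ⊃ Q): 0.44 ≤ 0.44, so result = 1
(Q ∧ Q) = min(0.44, 0.44) = 0.44
(Q ⊃ Q): 0.44 ≤ 0.44, so result = 1
((Q ⊃ Q) ⊃ Q): 1 > 0.44, so result = 0.44
((Q ∧ Q) ⊃ ((Q ⊃ Q) ⊃ Q)): 0.44 ≤ 0.44, so result = 1
(P ∨ ((Q ∧ Q) ⊃ ((Q ⊃ Q) ⊃ Q))) = max(0.8, 1) = 1
(((P ⊃ Q) ⊃ Q) ∧ (P ∨ ((Q ∧ Q) ⊃ ((Q ⊃ Q) ⊃ Q)))) = min(1, 1) = 1
(P ∧ (((P ⊃ Q) ⊃ Q) ∧ (P ∨ ((Q ∧ Q) ⊃ ((Q ⊃ Q) ⊃ Q))))) = min(0.8, 1) = 0.8
¬(P ∧ (((P ⊃ Q) ⊃ Q) ∧ (P ∨ ((Q ∧ Q) ⊃ ((Q ⊃ Q) ⊃ Q))))): Gödel ¬ of 0.8 = 0 (operand ≠ 0)
(¬(P ∧ (((P ⊃ Q) ⊃ Q) ∧ (P ∨ ((Q ∧ Q) ⊃ ((Q ⊃ Q) ⊃ Q))))) ∨ P) = max(0, 0.8) = 0.8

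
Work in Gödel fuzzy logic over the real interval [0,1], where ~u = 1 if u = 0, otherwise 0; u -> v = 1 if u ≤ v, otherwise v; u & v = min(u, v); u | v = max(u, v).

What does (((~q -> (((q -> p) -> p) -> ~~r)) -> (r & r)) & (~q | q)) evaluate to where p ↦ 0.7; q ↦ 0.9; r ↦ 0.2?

~q: Gödel ¬ of 0.9 = 0 (operand ≠ 0)
(q -> p): 0.9 > 0.7, so result = 0.7
((q -> p) -> p): 0.7 ≤ 0.7, so result = 1
~r: Gödel ¬ of 0.2 = 0 (operand ≠ 0)
~~r: Gödel ¬ of 0 = 1 (operand is 0)
(((q -> p) -> p) -> ~~r): 1 ≤ 1, so result = 1
(~q -> (((q -> p) -> p) -> ~~r)): 0 ≤ 1, so result = 1
(r & r) = min(0.2, 0.2) = 0.2
((~q -> (((q -> p) -> p) -> ~~r)) -> (r & r)): 1 > 0.2, so result = 0.2
~q: Gödel ¬ of 0.9 = 0 (operand ≠ 0)
(~q | q) = max(0, 0.9) = 0.9
(((~q -> (((q -> p) -> p) -> ~~r)) -> (r & r)) & (~q | q)) = min(0.2, 0.9) = 0.2

0.20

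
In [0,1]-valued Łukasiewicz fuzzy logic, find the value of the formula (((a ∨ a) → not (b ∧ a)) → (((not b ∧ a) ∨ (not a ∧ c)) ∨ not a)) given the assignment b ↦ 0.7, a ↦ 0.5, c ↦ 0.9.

(a ∨ a) = max(0.5, 0.5) = 0.5
(b ∧ a) = min(0.7, 0.5) = 0.5
not (b ∧ a): Łukasiewicz ¬ gives 1 − 0.5 = 0.5
((a ∨ a) → not (b ∧ a)): min(1, 1 − 0.5 + 0.5) = 1
not b: Łukasiewicz ¬ gives 1 − 0.7 = 0.3
(not b ∧ a) = min(0.3, 0.5) = 0.3
not a: Łukasiewicz ¬ gives 1 − 0.5 = 0.5
(not a ∧ c) = min(0.5, 0.9) = 0.5
((not b ∧ a) ∨ (not a ∧ c)) = max(0.3, 0.5) = 0.5
not a: Łukasiewicz ¬ gives 1 − 0.5 = 0.5
(((not b ∧ a) ∨ (not a ∧ c)) ∨ not a) = max(0.5, 0.5) = 0.5
(((a ∨ a) → not (b ∧ a)) → (((not b ∧ a) ∨ (not a ∧ c)) ∨ not a)): min(1, 1 − 1 + 0.5) = 0.5

0.50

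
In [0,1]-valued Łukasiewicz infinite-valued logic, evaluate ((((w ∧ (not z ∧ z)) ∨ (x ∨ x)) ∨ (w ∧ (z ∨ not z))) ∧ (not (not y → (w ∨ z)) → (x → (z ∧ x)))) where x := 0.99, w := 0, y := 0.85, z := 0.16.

0.99

not z: Łukasiewicz ¬ gives 1 − 0.16 = 0.84
(not z ∧ z) = min(0.84, 0.16) = 0.16
(w ∧ (not z ∧ z)) = min(0, 0.16) = 0
(x ∨ x) = max(0.99, 0.99) = 0.99
((w ∧ (not z ∧ z)) ∨ (x ∨ x)) = max(0, 0.99) = 0.99
not z: Łukasiewicz ¬ gives 1 − 0.16 = 0.84
(z ∨ not z) = max(0.16, 0.84) = 0.84
(w ∧ (z ∨ not z)) = min(0, 0.84) = 0
(((w ∧ (not z ∧ z)) ∨ (x ∨ x)) ∨ (w ∧ (z ∨ not z))) = max(0.99, 0) = 0.99
not y: Łukasiewicz ¬ gives 1 − 0.85 = 0.15
(w ∨ z) = max(0, 0.16) = 0.16
(not y → (w ∨ z)): min(1, 1 − 0.15 + 0.16) = 1
not (not y → (w ∨ z)): Łukasiewicz ¬ gives 1 − 1 = 0
(z ∧ x) = min(0.16, 0.99) = 0.16
(x → (z ∧ x)): min(1, 1 − 0.99 + 0.16) = 0.17
(not (not y → (w ∨ z)) → (x → (z ∧ x))): min(1, 1 − 0 + 0.17) = 1
((((w ∧ (not z ∧ z)) ∨ (x ∨ x)) ∨ (w ∧ (z ∨ not z))) ∧ (not (not y → (w ∨ z)) → (x → (z ∧ x)))) = min(0.99, 1) = 0.99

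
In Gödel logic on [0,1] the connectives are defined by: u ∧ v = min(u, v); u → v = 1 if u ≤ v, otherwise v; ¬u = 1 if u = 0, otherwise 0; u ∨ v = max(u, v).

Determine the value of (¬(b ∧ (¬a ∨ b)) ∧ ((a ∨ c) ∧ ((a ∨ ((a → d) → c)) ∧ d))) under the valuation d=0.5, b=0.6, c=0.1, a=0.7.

¬a: Gödel ¬ of 0.7 = 0 (operand ≠ 0)
(¬a ∨ b) = max(0, 0.6) = 0.6
(b ∧ (¬a ∨ b)) = min(0.6, 0.6) = 0.6
¬(b ∧ (¬a ∨ b)): Gödel ¬ of 0.6 = 0 (operand ≠ 0)
(a ∨ c) = max(0.7, 0.1) = 0.7
(a → d): 0.7 > 0.5, so result = 0.5
((a → d) → c): 0.5 > 0.1, so result = 0.1
(a ∨ ((a → d) → c)) = max(0.7, 0.1) = 0.7
((a ∨ ((a → d) → c)) ∧ d) = min(0.7, 0.5) = 0.5
((a ∨ c) ∧ ((a ∨ ((a → d) → c)) ∧ d)) = min(0.7, 0.5) = 0.5
(¬(b ∧ (¬a ∨ b)) ∧ ((a ∨ c) ∧ ((a ∨ ((a → d) → c)) ∧ d))) = min(0, 0.5) = 0

0.00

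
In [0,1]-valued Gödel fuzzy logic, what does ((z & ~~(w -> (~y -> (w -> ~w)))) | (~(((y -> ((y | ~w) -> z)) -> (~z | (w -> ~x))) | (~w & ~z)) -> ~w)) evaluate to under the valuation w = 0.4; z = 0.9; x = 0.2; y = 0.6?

~y: Gödel ¬ of 0.6 = 0 (operand ≠ 0)
~w: Gödel ¬ of 0.4 = 0 (operand ≠ 0)
(w -> ~w): 0.4 > 0, so result = 0
(~y -> (w -> ~w)): 0 ≤ 0, so result = 1
(w -> (~y -> (w -> ~w))): 0.4 ≤ 1, so result = 1
~(w -> (~y -> (w -> ~w))): Gödel ¬ of 1 = 0 (operand ≠ 0)
~~(w -> (~y -> (w -> ~w))): Gödel ¬ of 0 = 1 (operand is 0)
(z & ~~(w -> (~y -> (w -> ~w)))) = min(0.9, 1) = 0.9
~w: Gödel ¬ of 0.4 = 0 (operand ≠ 0)
(y | ~w) = max(0.6, 0) = 0.6
((y | ~w) -> z): 0.6 ≤ 0.9, so result = 1
(y -> ((y | ~w) -> z)): 0.6 ≤ 1, so result = 1
~z: Gödel ¬ of 0.9 = 0 (operand ≠ 0)
~x: Gödel ¬ of 0.2 = 0 (operand ≠ 0)
(w -> ~x): 0.4 > 0, so result = 0
(~z | (w -> ~x)) = max(0, 0) = 0
((y -> ((y | ~w) -> z)) -> (~z | (w -> ~x))): 1 > 0, so result = 0
~w: Gödel ¬ of 0.4 = 0 (operand ≠ 0)
~z: Gödel ¬ of 0.9 = 0 (operand ≠ 0)
(~w & ~z) = min(0, 0) = 0
(((y -> ((y | ~w) -> z)) -> (~z | (w -> ~x))) | (~w & ~z)) = max(0, 0) = 0
~(((y -> ((y | ~w) -> z)) -> (~z | (w -> ~x))) | (~w & ~z)): Gödel ¬ of 0 = 1 (operand is 0)
~w: Gödel ¬ of 0.4 = 0 (operand ≠ 0)
(~(((y -> ((y | ~w) -> z)) -> (~z | (w -> ~x))) | (~w & ~z)) -> ~w): 1 > 0, so result = 0
((z & ~~(w -> (~y -> (w -> ~w)))) | (~(((y -> ((y | ~w) -> z)) -> (~z | (w -> ~x))) | (~w & ~z)) -> ~w)) = max(0.9, 0) = 0.9

0.90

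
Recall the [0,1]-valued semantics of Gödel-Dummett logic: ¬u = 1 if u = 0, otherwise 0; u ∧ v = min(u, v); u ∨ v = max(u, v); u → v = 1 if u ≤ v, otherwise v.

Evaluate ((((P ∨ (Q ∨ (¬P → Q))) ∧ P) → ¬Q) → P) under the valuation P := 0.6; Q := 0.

¬P: Gödel ¬ of 0.6 = 0 (operand ≠ 0)
(¬P → Q): 0 ≤ 0, so result = 1
(Q ∨ (¬P → Q)) = max(0, 1) = 1
(P ∨ (Q ∨ (¬P → Q))) = max(0.6, 1) = 1
((P ∨ (Q ∨ (¬P → Q))) ∧ P) = min(1, 0.6) = 0.6
¬Q: Gödel ¬ of 0 = 1 (operand is 0)
(((P ∨ (Q ∨ (¬P → Q))) ∧ P) → ¬Q): 0.6 ≤ 1, so result = 1
((((P ∨ (Q ∨ (¬P → Q))) ∧ P) → ¬Q) → P): 1 > 0.6, so result = 0.6

0.60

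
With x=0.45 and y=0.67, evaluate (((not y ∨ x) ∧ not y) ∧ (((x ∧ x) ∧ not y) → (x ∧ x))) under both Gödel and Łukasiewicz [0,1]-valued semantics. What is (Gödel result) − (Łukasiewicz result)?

Gödel evaluation:
  not y: Gödel ¬ of 0.67 = 0 (operand ≠ 0)
  (not y ∨ x) = max(0, 0.45) = 0.45
  not y: Gödel ¬ of 0.67 = 0 (operand ≠ 0)
  ((not y ∨ x) ∧ not y) = min(0.45, 0) = 0
  (x ∧ x) = min(0.45, 0.45) = 0.45
  not y: Gödel ¬ of 0.67 = 0 (operand ≠ 0)
  ((x ∧ x) ∧ not y) = min(0.45, 0) = 0
  (x ∧ x) = min(0.45, 0.45) = 0.45
  (((x ∧ x) ∧ not y) → (x ∧ x)): 0 ≤ 0.45, so result = 1
  (((not y ∨ x) ∧ not y) ∧ (((x ∧ x) ∧ not y) → (x ∧ x))) = min(0, 1) = 0
  Gödel value = 0
Łukasiewicz evaluation:
  not y: Łukasiewicz ¬ gives 1 − 0.67 = 0.33
  (not y ∨ x) = max(0.33, 0.45) = 0.45
  not y: Łukasiewicz ¬ gives 1 − 0.67 = 0.33
  ((not y ∨ x) ∧ not y) = min(0.45, 0.33) = 0.33
  (x ∧ x) = min(0.45, 0.45) = 0.45
  not y: Łukasiewicz ¬ gives 1 − 0.67 = 0.33
  ((x ∧ x) ∧ not y) = min(0.45, 0.33) = 0.33
  (x ∧ x) = min(0.45, 0.45) = 0.45
  (((x ∧ x) ∧ not y) → (x ∧ x)): min(1, 1 − 0.33 + 0.45) = 1
  (((not y ∨ x) ∧ not y) ∧ (((x ∧ x) ∧ not y) → (x ∧ x))) = min(0.33, 1) = 0.33
  Łukasiewicz value = 0.33
Difference: 0 − 0.33 = -0.33

-0.33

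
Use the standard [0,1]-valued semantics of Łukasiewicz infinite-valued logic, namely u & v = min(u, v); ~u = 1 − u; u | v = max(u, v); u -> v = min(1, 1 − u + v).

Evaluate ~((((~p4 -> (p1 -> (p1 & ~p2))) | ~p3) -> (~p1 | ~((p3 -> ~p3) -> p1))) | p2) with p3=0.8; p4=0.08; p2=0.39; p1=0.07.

~p4: Łukasiewicz ¬ gives 1 − 0.08 = 0.92
~p2: Łukasiewicz ¬ gives 1 − 0.39 = 0.61
(p1 & ~p2) = min(0.07, 0.61) = 0.07
(p1 -> (p1 & ~p2)): min(1, 1 − 0.07 + 0.07) = 1
(~p4 -> (p1 -> (p1 & ~p2))): min(1, 1 − 0.92 + 1) = 1
~p3: Łukasiewicz ¬ gives 1 − 0.8 = 0.2
((~p4 -> (p1 -> (p1 & ~p2))) | ~p3) = max(1, 0.2) = 1
~p1: Łukasiewicz ¬ gives 1 − 0.07 = 0.93
~p3: Łukasiewicz ¬ gives 1 − 0.8 = 0.2
(p3 -> ~p3): min(1, 1 − 0.8 + 0.2) = 0.4
((p3 -> ~p3) -> p1): min(1, 1 − 0.4 + 0.07) = 0.67
~((p3 -> ~p3) -> p1): Łukasiewicz ¬ gives 1 − 0.67 = 0.33
(~p1 | ~((p3 -> ~p3) -> p1)) = max(0.93, 0.33) = 0.93
(((~p4 -> (p1 -> (p1 & ~p2))) | ~p3) -> (~p1 | ~((p3 -> ~p3) -> p1))): min(1, 1 − 1 + 0.93) = 0.93
((((~p4 -> (p1 -> (p1 & ~p2))) | ~p3) -> (~p1 | ~((p3 -> ~p3) -> p1))) | p2) = max(0.93, 0.39) = 0.93
~((((~p4 -> (p1 -> (p1 & ~p2))) | ~p3) -> (~p1 | ~((p3 -> ~p3) -> p1))) | p2): Łukasiewicz ¬ gives 1 − 0.93 = 0.07

0.07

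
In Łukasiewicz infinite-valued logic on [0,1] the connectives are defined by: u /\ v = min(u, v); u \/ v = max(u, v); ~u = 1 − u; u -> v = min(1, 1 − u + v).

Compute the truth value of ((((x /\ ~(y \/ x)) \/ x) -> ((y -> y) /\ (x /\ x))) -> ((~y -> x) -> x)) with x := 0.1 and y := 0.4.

0.60

(y \/ x) = max(0.4, 0.1) = 0.4
~(y \/ x): Łukasiewicz ¬ gives 1 − 0.4 = 0.6
(x /\ ~(y \/ x)) = min(0.1, 0.6) = 0.1
((x /\ ~(y \/ x)) \/ x) = max(0.1, 0.1) = 0.1
(y -> y): min(1, 1 − 0.4 + 0.4) = 1
(x /\ x) = min(0.1, 0.1) = 0.1
((y -> y) /\ (x /\ x)) = min(1, 0.1) = 0.1
(((x /\ ~(y \/ x)) \/ x) -> ((y -> y) /\ (x /\ x))): min(1, 1 − 0.1 + 0.1) = 1
~y: Łukasiewicz ¬ gives 1 − 0.4 = 0.6
(~y -> x): min(1, 1 − 0.6 + 0.1) = 0.5
((~y -> x) -> x): min(1, 1 − 0.5 + 0.1) = 0.6
((((x /\ ~(y \/ x)) \/ x) -> ((y -> y) /\ (x /\ x))) -> ((~y -> x) -> x)): min(1, 1 − 1 + 0.6) = 0.6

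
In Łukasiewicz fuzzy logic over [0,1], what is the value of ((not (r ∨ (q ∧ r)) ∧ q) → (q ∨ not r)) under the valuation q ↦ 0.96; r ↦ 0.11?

1.00

(q ∧ r) = min(0.96, 0.11) = 0.11
(r ∨ (q ∧ r)) = max(0.11, 0.11) = 0.11
not (r ∨ (q ∧ r)): Łukasiewicz ¬ gives 1 − 0.11 = 0.89
(not (r ∨ (q ∧ r)) ∧ q) = min(0.89, 0.96) = 0.89
not r: Łukasiewicz ¬ gives 1 − 0.11 = 0.89
(q ∨ not r) = max(0.96, 0.89) = 0.96
((not (r ∨ (q ∧ r)) ∧ q) → (q ∨ not r)): min(1, 1 − 0.89 + 0.96) = 1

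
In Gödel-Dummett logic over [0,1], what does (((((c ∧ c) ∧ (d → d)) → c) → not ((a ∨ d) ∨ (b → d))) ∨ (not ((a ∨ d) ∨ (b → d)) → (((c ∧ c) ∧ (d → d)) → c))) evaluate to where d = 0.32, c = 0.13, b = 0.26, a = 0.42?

1.00

(c ∧ c) = min(0.13, 0.13) = 0.13
(d → d): 0.32 ≤ 0.32, so result = 1
((c ∧ c) ∧ (d → d)) = min(0.13, 1) = 0.13
(((c ∧ c) ∧ (d → d)) → c): 0.13 ≤ 0.13, so result = 1
(a ∨ d) = max(0.42, 0.32) = 0.42
(b → d): 0.26 ≤ 0.32, so result = 1
((a ∨ d) ∨ (b → d)) = max(0.42, 1) = 1
not ((a ∨ d) ∨ (b → d)): Gödel ¬ of 1 = 0 (operand ≠ 0)
((((c ∧ c) ∧ (d → d)) → c) → not ((a ∨ d) ∨ (b → d))): 1 > 0, so result = 0
(a ∨ d) = max(0.42, 0.32) = 0.42
(b → d): 0.26 ≤ 0.32, so result = 1
((a ∨ d) ∨ (b → d)) = max(0.42, 1) = 1
not ((a ∨ d) ∨ (b → d)): Gödel ¬ of 1 = 0 (operand ≠ 0)
(c ∧ c) = min(0.13, 0.13) = 0.13
(d → d): 0.32 ≤ 0.32, so result = 1
((c ∧ c) ∧ (d → d)) = min(0.13, 1) = 0.13
(((c ∧ c) ∧ (d → d)) → c): 0.13 ≤ 0.13, so result = 1
(not ((a ∨ d) ∨ (b → d)) → (((c ∧ c) ∧ (d → d)) → c)): 0 ≤ 1, so result = 1
(((((c ∧ c) ∧ (d → d)) → c) → not ((a ∨ d) ∨ (b → d))) ∨ (not ((a ∨ d) ∨ (b → d)) → (((c ∧ c) ∧ (d → d)) → c))) = max(0, 1) = 1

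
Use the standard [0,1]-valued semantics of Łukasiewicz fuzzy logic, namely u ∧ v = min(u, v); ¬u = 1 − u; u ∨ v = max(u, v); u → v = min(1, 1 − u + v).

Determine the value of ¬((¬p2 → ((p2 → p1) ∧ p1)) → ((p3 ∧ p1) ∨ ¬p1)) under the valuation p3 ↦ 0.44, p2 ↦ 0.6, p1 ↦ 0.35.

¬p2: Łukasiewicz ¬ gives 1 − 0.6 = 0.4
(p2 → p1): min(1, 1 − 0.6 + 0.35) = 0.75
((p2 → p1) ∧ p1) = min(0.75, 0.35) = 0.35
(¬p2 → ((p2 → p1) ∧ p1)): min(1, 1 − 0.4 + 0.35) = 0.95
(p3 ∧ p1) = min(0.44, 0.35) = 0.35
¬p1: Łukasiewicz ¬ gives 1 − 0.35 = 0.65
((p3 ∧ p1) ∨ ¬p1) = max(0.35, 0.65) = 0.65
((¬p2 → ((p2 → p1) ∧ p1)) → ((p3 ∧ p1) ∨ ¬p1)): min(1, 1 − 0.95 + 0.65) = 0.7
¬((¬p2 → ((p2 → p1) ∧ p1)) → ((p3 ∧ p1) ∨ ¬p1)): Łukasiewicz ¬ gives 1 − 0.7 = 0.3

0.30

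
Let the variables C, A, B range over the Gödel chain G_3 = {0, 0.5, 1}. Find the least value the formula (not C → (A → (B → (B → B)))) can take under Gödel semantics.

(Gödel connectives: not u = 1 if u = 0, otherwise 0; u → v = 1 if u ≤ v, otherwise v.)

1.00

Every assignment gives 1. For instance at C = 0, A = 0, B = 0:
  not C: Gödel ¬ of 0 = 1 (operand is 0)
  (B → B): 0 ≤ 0, so result = 1
  (B → (B → B)): 0 ≤ 1, so result = 1
  (A → (B → (B → B))): 0 ≤ 1, so result = 1
  (not C → (A → (B → (B → B)))): 1 ≤ 1, so result = 1
All 27 assignments give value 1 — the formula is a G_3-tautology.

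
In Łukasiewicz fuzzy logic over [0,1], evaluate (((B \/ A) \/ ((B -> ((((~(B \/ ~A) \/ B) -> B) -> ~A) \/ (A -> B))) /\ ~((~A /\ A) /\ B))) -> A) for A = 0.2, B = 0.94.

0.26

(B \/ A) = max(0.94, 0.2) = 0.94
~A: Łukasiewicz ¬ gives 1 − 0.2 = 0.8
(B \/ ~A) = max(0.94, 0.8) = 0.94
~(B \/ ~A): Łukasiewicz ¬ gives 1 − 0.94 = 0.06
(~(B \/ ~A) \/ B) = max(0.06, 0.94) = 0.94
((~(B \/ ~A) \/ B) -> B): min(1, 1 − 0.94 + 0.94) = 1
~A: Łukasiewicz ¬ gives 1 − 0.2 = 0.8
(((~(B \/ ~A) \/ B) -> B) -> ~A): min(1, 1 − 1 + 0.8) = 0.8
(A -> B): min(1, 1 − 0.2 + 0.94) = 1
((((~(B \/ ~A) \/ B) -> B) -> ~A) \/ (A -> B)) = max(0.8, 1) = 1
(B -> ((((~(B \/ ~A) \/ B) -> B) -> ~A) \/ (A -> B))): min(1, 1 − 0.94 + 1) = 1
~A: Łukasiewicz ¬ gives 1 − 0.2 = 0.8
(~A /\ A) = min(0.8, 0.2) = 0.2
((~A /\ A) /\ B) = min(0.2, 0.94) = 0.2
~((~A /\ A) /\ B): Łukasiewicz ¬ gives 1 − 0.2 = 0.8
((B -> ((((~(B \/ ~A) \/ B) -> B) -> ~A) \/ (A -> B))) /\ ~((~A /\ A) /\ B)) = min(1, 0.8) = 0.8
((B \/ A) \/ ((B -> ((((~(B \/ ~A) \/ B) -> B) -> ~A) \/ (A -> B))) /\ ~((~A /\ A) /\ B))) = max(0.94, 0.8) = 0.94
(((B \/ A) \/ ((B -> ((((~(B \/ ~A) \/ B) -> B) -> ~A) \/ (A -> B))) /\ ~((~A /\ A) /\ B))) -> A): min(1, 1 − 0.94 + 0.2) = 0.26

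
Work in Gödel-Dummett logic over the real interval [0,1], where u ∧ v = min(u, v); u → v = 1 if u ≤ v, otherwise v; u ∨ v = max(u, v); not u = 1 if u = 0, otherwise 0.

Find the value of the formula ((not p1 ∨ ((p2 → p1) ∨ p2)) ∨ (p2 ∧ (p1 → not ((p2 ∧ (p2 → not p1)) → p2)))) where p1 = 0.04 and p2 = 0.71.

not p1: Gödel ¬ of 0.04 = 0 (operand ≠ 0)
(p2 → p1): 0.71 > 0.04, so result = 0.04
((p2 → p1) ∨ p2) = max(0.04, 0.71) = 0.71
(not p1 ∨ ((p2 → p1) ∨ p2)) = max(0, 0.71) = 0.71
not p1: Gödel ¬ of 0.04 = 0 (operand ≠ 0)
(p2 → not p1): 0.71 > 0, so result = 0
(p2 ∧ (p2 → not p1)) = min(0.71, 0) = 0
((p2 ∧ (p2 → not p1)) → p2): 0 ≤ 0.71, so result = 1
not ((p2 ∧ (p2 → not p1)) → p2): Gödel ¬ of 1 = 0 (operand ≠ 0)
(p1 → not ((p2 ∧ (p2 → not p1)) → p2)): 0.04 > 0, so result = 0
(p2 ∧ (p1 → not ((p2 ∧ (p2 → not p1)) → p2))) = min(0.71, 0) = 0
((not p1 ∨ ((p2 → p1) ∨ p2)) ∨ (p2 ∧ (p1 → not ((p2 ∧ (p2 → not p1)) → p2)))) = max(0.71, 0) = 0.71

0.71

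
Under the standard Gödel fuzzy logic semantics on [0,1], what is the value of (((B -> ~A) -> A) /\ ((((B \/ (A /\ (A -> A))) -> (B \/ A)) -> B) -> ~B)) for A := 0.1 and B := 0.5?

~A: Gödel ¬ of 0.1 = 0 (operand ≠ 0)
(B -> ~A): 0.5 > 0, so result = 0
((B -> ~A) -> A): 0 ≤ 0.1, so result = 1
(A -> A): 0.1 ≤ 0.1, so result = 1
(A /\ (A -> A)) = min(0.1, 1) = 0.1
(B \/ (A /\ (A -> A))) = max(0.5, 0.1) = 0.5
(B \/ A) = max(0.5, 0.1) = 0.5
((B \/ (A /\ (A -> A))) -> (B \/ A)): 0.5 ≤ 0.5, so result = 1
(((B \/ (A /\ (A -> A))) -> (B \/ A)) -> B): 1 > 0.5, so result = 0.5
~B: Gödel ¬ of 0.5 = 0 (operand ≠ 0)
((((B \/ (A /\ (A -> A))) -> (B \/ A)) -> B) -> ~B): 0.5 > 0, so result = 0
(((B -> ~A) -> A) /\ ((((B \/ (A /\ (A -> A))) -> (B \/ A)) -> B) -> ~B)) = min(1, 0) = 0

0.00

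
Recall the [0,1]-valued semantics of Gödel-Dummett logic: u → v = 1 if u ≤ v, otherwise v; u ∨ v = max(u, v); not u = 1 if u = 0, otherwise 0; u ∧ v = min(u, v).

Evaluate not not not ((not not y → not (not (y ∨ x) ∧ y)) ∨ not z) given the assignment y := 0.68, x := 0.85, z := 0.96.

0.00

not y: Gödel ¬ of 0.68 = 0 (operand ≠ 0)
not not y: Gödel ¬ of 0 = 1 (operand is 0)
(y ∨ x) = max(0.68, 0.85) = 0.85
not (y ∨ x): Gödel ¬ of 0.85 = 0 (operand ≠ 0)
(not (y ∨ x) ∧ y) = min(0, 0.68) = 0
not (not (y ∨ x) ∧ y): Gödel ¬ of 0 = 1 (operand is 0)
(not not y → not (not (y ∨ x) ∧ y)): 1 ≤ 1, so result = 1
not z: Gödel ¬ of 0.96 = 0 (operand ≠ 0)
((not not y → not (not (y ∨ x) ∧ y)) ∨ not z) = max(1, 0) = 1
not ((not not y → not (not (y ∨ x) ∧ y)) ∨ not z): Gödel ¬ of 1 = 0 (operand ≠ 0)
not not ((not not y → not (not (y ∨ x) ∧ y)) ∨ not z): Gödel ¬ of 0 = 1 (operand is 0)
not not not ((not not y → not (not (y ∨ x) ∧ y)) ∨ not z): Gödel ¬ of 1 = 0 (operand ≠ 0)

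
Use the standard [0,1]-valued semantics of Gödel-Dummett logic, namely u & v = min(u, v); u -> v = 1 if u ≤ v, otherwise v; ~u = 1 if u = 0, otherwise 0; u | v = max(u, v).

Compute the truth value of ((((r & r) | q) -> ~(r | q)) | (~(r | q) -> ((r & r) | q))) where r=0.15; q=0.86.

(r & r) = min(0.15, 0.15) = 0.15
((r & r) | q) = max(0.15, 0.86) = 0.86
(r | q) = max(0.15, 0.86) = 0.86
~(r | q): Gödel ¬ of 0.86 = 0 (operand ≠ 0)
(((r & r) | q) -> ~(r | q)): 0.86 > 0, so result = 0
(r | q) = max(0.15, 0.86) = 0.86
~(r | q): Gödel ¬ of 0.86 = 0 (operand ≠ 0)
(r & r) = min(0.15, 0.15) = 0.15
((r & r) | q) = max(0.15, 0.86) = 0.86
(~(r | q) -> ((r & r) | q)): 0 ≤ 0.86, so result = 1
((((r & r) | q) -> ~(r | q)) | (~(r | q) -> ((r & r) | q))) = max(0, 1) = 1

1.00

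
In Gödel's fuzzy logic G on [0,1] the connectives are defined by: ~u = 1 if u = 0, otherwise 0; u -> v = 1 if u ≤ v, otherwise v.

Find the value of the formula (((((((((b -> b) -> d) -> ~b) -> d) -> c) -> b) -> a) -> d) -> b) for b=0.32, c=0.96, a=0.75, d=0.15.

1.00

(b -> b): 0.32 ≤ 0.32, so result = 1
((b -> b) -> d): 1 > 0.15, so result = 0.15
~b: Gödel ¬ of 0.32 = 0 (operand ≠ 0)
(((b -> b) -> d) -> ~b): 0.15 > 0, so result = 0
((((b -> b) -> d) -> ~b) -> d): 0 ≤ 0.15, so result = 1
(((((b -> b) -> d) -> ~b) -> d) -> c): 1 > 0.96, so result = 0.96
((((((b -> b) -> d) -> ~b) -> d) -> c) -> b): 0.96 > 0.32, so result = 0.32
(((((((b -> b) -> d) -> ~b) -> d) -> c) -> b) -> a): 0.32 ≤ 0.75, so result = 1
((((((((b -> b) -> d) -> ~b) -> d) -> c) -> b) -> a) -> d): 1 > 0.15, so result = 0.15
(((((((((b -> b) -> d) -> ~b) -> d) -> c) -> b) -> a) -> d) -> b): 0.15 ≤ 0.32, so result = 1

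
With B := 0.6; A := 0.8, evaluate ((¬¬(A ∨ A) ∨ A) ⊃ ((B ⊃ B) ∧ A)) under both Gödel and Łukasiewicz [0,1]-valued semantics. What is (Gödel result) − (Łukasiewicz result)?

-0.20

Gödel evaluation:
  (A ∨ A) = max(0.8, 0.8) = 0.8
  ¬(A ∨ A): Gödel ¬ of 0.8 = 0 (operand ≠ 0)
  ¬¬(A ∨ A): Gödel ¬ of 0 = 1 (operand is 0)
  (¬¬(A ∨ A) ∨ A) = max(1, 0.8) = 1
  (B ⊃ B): 0.6 ≤ 0.6, so result = 1
  ((B ⊃ B) ∧ A) = min(1, 0.8) = 0.8
  ((¬¬(A ∨ A) ∨ A) ⊃ ((B ⊃ B) ∧ A)): 1 > 0.8, so result = 0.8
  Gödel value = 0.8
Łukasiewicz evaluation:
  (A ∨ A) = max(0.8, 0.8) = 0.8
  ¬(A ∨ A): Łukasiewicz ¬ gives 1 − 0.8 = 0.2
  ¬¬(A ∨ A): Łukasiewicz ¬ gives 1 − 0.2 = 0.8
  (¬¬(A ∨ A) ∨ A) = max(0.8, 0.8) = 0.8
  (B ⊃ B): min(1, 1 − 0.6 + 0.6) = 1
  ((B ⊃ B) ∧ A) = min(1, 0.8) = 0.8
  ((¬¬(A ∨ A) ∨ A) ⊃ ((B ⊃ B) ∧ A)): min(1, 1 − 0.8 + 0.8) = 1
  Łukasiewicz value = 1
Difference: 0.8 − 1 = -0.20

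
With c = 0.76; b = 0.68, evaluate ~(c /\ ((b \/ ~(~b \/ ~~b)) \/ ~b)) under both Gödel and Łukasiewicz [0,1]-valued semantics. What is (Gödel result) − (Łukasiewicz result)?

-0.32

Gödel evaluation:
  ~b: Gödel ¬ of 0.68 = 0 (operand ≠ 0)
  ~b: Gödel ¬ of 0.68 = 0 (operand ≠ 0)
  ~~b: Gödel ¬ of 0 = 1 (operand is 0)
  (~b \/ ~~b) = max(0, 1) = 1
  ~(~b \/ ~~b): Gödel ¬ of 1 = 0 (operand ≠ 0)
  (b \/ ~(~b \/ ~~b)) = max(0.68, 0) = 0.68
  ~b: Gödel ¬ of 0.68 = 0 (operand ≠ 0)
  ((b \/ ~(~b \/ ~~b)) \/ ~b) = max(0.68, 0) = 0.68
  (c /\ ((b \/ ~(~b \/ ~~b)) \/ ~b)) = min(0.76, 0.68) = 0.68
  ~(c /\ ((b \/ ~(~b \/ ~~b)) \/ ~b)): Gödel ¬ of 0.68 = 0 (operand ≠ 0)
  Gödel value = 0
Łukasiewicz evaluation:
  ~b: Łukasiewicz ¬ gives 1 − 0.68 = 0.32
  ~b: Łukasiewicz ¬ gives 1 − 0.68 = 0.32
  ~~b: Łukasiewicz ¬ gives 1 − 0.32 = 0.68
  (~b \/ ~~b) = max(0.32, 0.68) = 0.68
  ~(~b \/ ~~b): Łukasiewicz ¬ gives 1 − 0.68 = 0.32
  (b \/ ~(~b \/ ~~b)) = max(0.68, 0.32) = 0.68
  ~b: Łukasiewicz ¬ gives 1 − 0.68 = 0.32
  ((b \/ ~(~b \/ ~~b)) \/ ~b) = max(0.68, 0.32) = 0.68
  (c /\ ((b \/ ~(~b \/ ~~b)) \/ ~b)) = min(0.76, 0.68) = 0.68
  ~(c /\ ((b \/ ~(~b \/ ~~b)) \/ ~b)): Łukasiewicz ¬ gives 1 − 0.68 = 0.32
  Łukasiewicz value = 0.32
Difference: 0 − 0.32 = -0.32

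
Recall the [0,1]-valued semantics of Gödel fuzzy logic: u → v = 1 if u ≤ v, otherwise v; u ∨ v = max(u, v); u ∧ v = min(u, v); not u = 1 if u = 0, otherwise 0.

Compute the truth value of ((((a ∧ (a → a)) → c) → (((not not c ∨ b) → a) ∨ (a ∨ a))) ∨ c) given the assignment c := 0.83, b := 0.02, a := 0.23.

0.83

(a → a): 0.23 ≤ 0.23, so result = 1
(a ∧ (a → a)) = min(0.23, 1) = 0.23
((a ∧ (a → a)) → c): 0.23 ≤ 0.83, so result = 1
not c: Gödel ¬ of 0.83 = 0 (operand ≠ 0)
not not c: Gödel ¬ of 0 = 1 (operand is 0)
(not not c ∨ b) = max(1, 0.02) = 1
((not not c ∨ b) → a): 1 > 0.23, so result = 0.23
(a ∨ a) = max(0.23, 0.23) = 0.23
(((not not c ∨ b) → a) ∨ (a ∨ a)) = max(0.23, 0.23) = 0.23
(((a ∧ (a → a)) → c) → (((not not c ∨ b) → a) ∨ (a ∨ a))): 1 > 0.23, so result = 0.23
((((a ∧ (a → a)) → c) → (((not not c ∨ b) → a) ∨ (a ∨ a))) ∨ c) = max(0.23, 0.83) = 0.83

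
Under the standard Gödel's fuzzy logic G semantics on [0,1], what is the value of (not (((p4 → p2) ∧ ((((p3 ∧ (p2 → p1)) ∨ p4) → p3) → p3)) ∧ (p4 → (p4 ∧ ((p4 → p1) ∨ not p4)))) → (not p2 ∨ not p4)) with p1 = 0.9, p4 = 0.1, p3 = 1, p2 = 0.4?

1.00

(p4 → p2): 0.1 ≤ 0.4, so result = 1
(p2 → p1): 0.4 ≤ 0.9, so result = 1
(p3 ∧ (p2 → p1)) = min(1, 1) = 1
((p3 ∧ (p2 → p1)) ∨ p4) = max(1, 0.1) = 1
(((p3 ∧ (p2 → p1)) ∨ p4) → p3): 1 ≤ 1, so result = 1
((((p3 ∧ (p2 → p1)) ∨ p4) → p3) → p3): 1 ≤ 1, so result = 1
((p4 → p2) ∧ ((((p3 ∧ (p2 → p1)) ∨ p4) → p3) → p3)) = min(1, 1) = 1
(p4 → p1): 0.1 ≤ 0.9, so result = 1
not p4: Gödel ¬ of 0.1 = 0 (operand ≠ 0)
((p4 → p1) ∨ not p4) = max(1, 0) = 1
(p4 ∧ ((p4 → p1) ∨ not p4)) = min(0.1, 1) = 0.1
(p4 → (p4 ∧ ((p4 → p1) ∨ not p4))): 0.1 ≤ 0.1, so result = 1
(((p4 → p2) ∧ ((((p3 ∧ (p2 → p1)) ∨ p4) → p3) → p3)) ∧ (p4 → (p4 ∧ ((p4 → p1) ∨ not p4)))) = min(1, 1) = 1
not (((p4 → p2) ∧ ((((p3 ∧ (p2 → p1)) ∨ p4) → p3) → p3)) ∧ (p4 → (p4 ∧ ((p4 → p1) ∨ not p4)))): Gödel ¬ of 1 = 0 (operand ≠ 0)
not p2: Gödel ¬ of 0.4 = 0 (operand ≠ 0)
not p4: Gödel ¬ of 0.1 = 0 (operand ≠ 0)
(not p2 ∨ not p4) = max(0, 0) = 0
(not (((p4 → p2) ∧ ((((p3 ∧ (p2 → p1)) ∨ p4) → p3) → p3)) ∧ (p4 → (p4 ∧ ((p4 → p1) ∨ not p4)))) → (not p2 ∨ not p4)): 0 ≤ 0, so result = 1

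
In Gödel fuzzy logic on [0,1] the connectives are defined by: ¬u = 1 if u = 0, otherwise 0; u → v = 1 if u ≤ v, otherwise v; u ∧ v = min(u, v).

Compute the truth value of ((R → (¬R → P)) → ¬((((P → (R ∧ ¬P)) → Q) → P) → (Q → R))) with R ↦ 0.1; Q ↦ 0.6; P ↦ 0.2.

0.00

¬R: Gödel ¬ of 0.1 = 0 (operand ≠ 0)
(¬R → P): 0 ≤ 0.2, so result = 1
(R → (¬R → P)): 0.1 ≤ 1, so result = 1
¬P: Gödel ¬ of 0.2 = 0 (operand ≠ 0)
(R ∧ ¬P) = min(0.1, 0) = 0
(P → (R ∧ ¬P)): 0.2 > 0, so result = 0
((P → (R ∧ ¬P)) → Q): 0 ≤ 0.6, so result = 1
(((P → (R ∧ ¬P)) → Q) → P): 1 > 0.2, so result = 0.2
(Q → R): 0.6 > 0.1, so result = 0.1
((((P → (R ∧ ¬P)) → Q) → P) → (Q → R)): 0.2 > 0.1, so result = 0.1
¬((((P → (R ∧ ¬P)) → Q) → P) → (Q → R)): Gödel ¬ of 0.1 = 0 (operand ≠ 0)
((R → (¬R → P)) → ¬((((P → (R ∧ ¬P)) → Q) → P) → (Q → R))): 1 > 0, so result = 0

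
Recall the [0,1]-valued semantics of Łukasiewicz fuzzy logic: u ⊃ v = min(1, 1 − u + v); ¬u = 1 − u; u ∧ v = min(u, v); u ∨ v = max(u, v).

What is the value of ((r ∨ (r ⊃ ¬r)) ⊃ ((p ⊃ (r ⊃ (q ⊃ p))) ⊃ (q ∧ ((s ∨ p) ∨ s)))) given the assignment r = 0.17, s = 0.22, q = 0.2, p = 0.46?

¬r: Łukasiewicz ¬ gives 1 − 0.17 = 0.83
(r ⊃ ¬r): min(1, 1 − 0.17 + 0.83) = 1
(r ∨ (r ⊃ ¬r)) = max(0.17, 1) = 1
(q ⊃ p): min(1, 1 − 0.2 + 0.46) = 1
(r ⊃ (q ⊃ p)): min(1, 1 − 0.17 + 1) = 1
(p ⊃ (r ⊃ (q ⊃ p))): min(1, 1 − 0.46 + 1) = 1
(s ∨ p) = max(0.22, 0.46) = 0.46
((s ∨ p) ∨ s) = max(0.46, 0.22) = 0.46
(q ∧ ((s ∨ p) ∨ s)) = min(0.2, 0.46) = 0.2
((p ⊃ (r ⊃ (q ⊃ p))) ⊃ (q ∧ ((s ∨ p) ∨ s))): min(1, 1 − 1 + 0.2) = 0.2
((r ∨ (r ⊃ ¬r)) ⊃ ((p ⊃ (r ⊃ (q ⊃ p))) ⊃ (q ∧ ((s ∨ p) ∨ s)))): min(1, 1 − 1 + 0.2) = 0.2

0.20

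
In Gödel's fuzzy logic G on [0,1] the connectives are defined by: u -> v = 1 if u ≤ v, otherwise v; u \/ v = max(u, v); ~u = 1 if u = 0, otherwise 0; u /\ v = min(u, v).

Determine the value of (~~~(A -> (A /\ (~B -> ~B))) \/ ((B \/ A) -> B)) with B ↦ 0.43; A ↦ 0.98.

0.43

~B: Gödel ¬ of 0.43 = 0 (operand ≠ 0)
~B: Gödel ¬ of 0.43 = 0 (operand ≠ 0)
(~B -> ~B): 0 ≤ 0, so result = 1
(A /\ (~B -> ~B)) = min(0.98, 1) = 0.98
(A -> (A /\ (~B -> ~B))): 0.98 ≤ 0.98, so result = 1
~(A -> (A /\ (~B -> ~B))): Gödel ¬ of 1 = 0 (operand ≠ 0)
~~(A -> (A /\ (~B -> ~B))): Gödel ¬ of 0 = 1 (operand is 0)
~~~(A -> (A /\ (~B -> ~B))): Gödel ¬ of 1 = 0 (operand ≠ 0)
(B \/ A) = max(0.43, 0.98) = 0.98
((B \/ A) -> B): 0.98 > 0.43, so result = 0.43
(~~~(A -> (A /\ (~B -> ~B))) \/ ((B \/ A) -> B)) = max(0, 0.43) = 0.43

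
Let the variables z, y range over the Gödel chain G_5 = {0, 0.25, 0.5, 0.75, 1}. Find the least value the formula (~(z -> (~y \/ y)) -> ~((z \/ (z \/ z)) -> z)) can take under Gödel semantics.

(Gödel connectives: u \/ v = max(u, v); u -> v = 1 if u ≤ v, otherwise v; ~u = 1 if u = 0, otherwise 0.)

Every assignment gives 1. For instance at z = 0, y = 0:
  ~y: Gödel ¬ of 0 = 1 (operand is 0)
  (~y \/ y) = max(1, 0) = 1
  (z -> (~y \/ y)): 0 ≤ 1, so result = 1
  ~(z -> (~y \/ y)): Gödel ¬ of 1 = 0 (operand ≠ 0)
  (z \/ z) = max(0, 0) = 0
  (z \/ (z \/ z)) = max(0, 0) = 0
  ((z \/ (z \/ z)) -> z): 0 ≤ 0, so result = 1
  ~((z \/ (z \/ z)) -> z): Gödel ¬ of 1 = 0 (operand ≠ 0)
  (~(z -> (~y \/ y)) -> ~((z \/ (z \/ z)) -> z)): 0 ≤ 0, so result = 1
All 25 assignments give value 1 — the formula is a G_5-tautology.

1.00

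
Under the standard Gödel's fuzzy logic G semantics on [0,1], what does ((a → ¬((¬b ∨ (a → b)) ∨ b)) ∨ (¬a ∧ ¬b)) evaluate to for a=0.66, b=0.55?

0.00

¬b: Gödel ¬ of 0.55 = 0 (operand ≠ 0)
(a → b): 0.66 > 0.55, so result = 0.55
(¬b ∨ (a → b)) = max(0, 0.55) = 0.55
((¬b ∨ (a → b)) ∨ b) = max(0.55, 0.55) = 0.55
¬((¬b ∨ (a → b)) ∨ b): Gödel ¬ of 0.55 = 0 (operand ≠ 0)
(a → ¬((¬b ∨ (a → b)) ∨ b)): 0.66 > 0, so result = 0
¬a: Gödel ¬ of 0.66 = 0 (operand ≠ 0)
¬b: Gödel ¬ of 0.55 = 0 (operand ≠ 0)
(¬a ∧ ¬b) = min(0, 0) = 0
((a → ¬((¬b ∨ (a → b)) ∨ b)) ∨ (¬a ∧ ¬b)) = max(0, 0) = 0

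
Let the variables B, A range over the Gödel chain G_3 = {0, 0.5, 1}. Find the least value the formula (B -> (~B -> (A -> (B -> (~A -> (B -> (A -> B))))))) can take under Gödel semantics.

Every assignment gives 1. For instance at B = 0, A = 0:
  ~B: Gödel ¬ of 0 = 1 (operand is 0)
  ~A: Gödel ¬ of 0 = 1 (operand is 0)
  (A -> B): 0 ≤ 0, so result = 1
  (B -> (A -> B)): 0 ≤ 1, so result = 1
  (~A -> (B -> (A -> B))): 1 ≤ 1, so result = 1
  (B -> (~A -> (B -> (A -> B)))): 0 ≤ 1, so result = 1
  (A -> (B -> (~A -> (B -> (A -> B))))): 0 ≤ 1, so result = 1
  (~B -> (A -> (B -> (~A -> (B -> (A -> B)))))): 1 ≤ 1, so result = 1
  (B -> (~B -> (A -> (B -> (~A -> (B -> (A -> B))))))): 0 ≤ 1, so result = 1
All 9 assignments give value 1 — the formula is a G_3-tautology.

1.00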